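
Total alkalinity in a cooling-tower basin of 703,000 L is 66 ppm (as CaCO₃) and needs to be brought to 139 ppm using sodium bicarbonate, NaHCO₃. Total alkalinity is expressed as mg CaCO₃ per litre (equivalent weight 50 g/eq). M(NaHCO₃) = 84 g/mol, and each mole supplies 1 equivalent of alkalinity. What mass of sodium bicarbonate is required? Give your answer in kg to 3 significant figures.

Alkalinity to add: (139 − 66) = 73 mg/L as CaCO₃ × 703,000 L = 51,320 g as CaCO₃.
Equivalents: 51,320 g ÷ 50 g/eq = 1026 eq.
NaHCO₃ supplies 1 eq per mole → 1026 mol.
Mass: 1026 mol × 84 g/mol = 86,220 g.

86.2 kg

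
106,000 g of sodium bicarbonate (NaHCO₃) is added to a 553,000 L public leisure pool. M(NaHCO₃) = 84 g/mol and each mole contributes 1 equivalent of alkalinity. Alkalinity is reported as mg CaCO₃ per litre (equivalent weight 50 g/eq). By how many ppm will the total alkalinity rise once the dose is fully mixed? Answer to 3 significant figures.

114 ppm

Moles of NaHCO₃: 106,000 g ÷ 84 g/mol = 1262 mol → 1262 eq of alkalinity.
As CaCO₃: 1262 eq × 50 g/eq = 63,100 g.
Rise: 63,100 g / 553,000 L × 1000 = 114.1 mg/L.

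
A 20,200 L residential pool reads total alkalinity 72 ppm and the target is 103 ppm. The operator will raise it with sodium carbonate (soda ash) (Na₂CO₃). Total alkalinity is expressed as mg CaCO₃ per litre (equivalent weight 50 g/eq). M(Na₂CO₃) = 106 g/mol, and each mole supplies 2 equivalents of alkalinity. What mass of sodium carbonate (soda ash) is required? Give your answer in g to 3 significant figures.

664 g

Alkalinity to add: (103 − 72) = 31 mg/L as CaCO₃ × 20,200 L = 626.2 g as CaCO₃.
Equivalents: 626.2 g ÷ 50 g/eq = 12.52 eq.
Each mole of Na₂CO₃ supplies 2 eq, so 12.52 / 2 = 6.262 mol.
Mass: 6.262 mol × 106 g/mol = 663.8 g.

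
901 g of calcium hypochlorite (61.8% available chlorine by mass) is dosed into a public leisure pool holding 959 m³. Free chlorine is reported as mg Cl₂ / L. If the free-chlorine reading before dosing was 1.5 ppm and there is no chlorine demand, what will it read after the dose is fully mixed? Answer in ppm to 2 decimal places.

2.08 ppm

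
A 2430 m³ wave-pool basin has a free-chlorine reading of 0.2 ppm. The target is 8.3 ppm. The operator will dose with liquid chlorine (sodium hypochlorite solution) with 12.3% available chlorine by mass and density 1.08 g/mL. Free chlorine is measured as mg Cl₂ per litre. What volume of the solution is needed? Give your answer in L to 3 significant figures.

Volume: 2430 m³ = 2,430,000 L.
Chlorine deficit: 8.3 − 0.2 = 8.1 ppm = 8.1 mg/L as Cl₂.
Cl₂ equivalent needed: 8.1 mg/L × 2,430,000 L = 19,680,000 mg = 19,680 g.
Product at 12.3% available chlorine: 19,680 / 0.123 = 160,000 g.
Volume at density 1.08 g/mL: 160,000 g ÷ 1.08 g/mL = 148,200 mL.

148 L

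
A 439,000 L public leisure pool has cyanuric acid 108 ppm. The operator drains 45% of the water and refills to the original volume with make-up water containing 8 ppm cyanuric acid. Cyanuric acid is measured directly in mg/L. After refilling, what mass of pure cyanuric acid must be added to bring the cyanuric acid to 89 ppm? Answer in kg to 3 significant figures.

11.4 kg

After draining 45% and refilling: 108 × 0.55 + 8 × 0.45 = 63 ppm.
Deficit to target: 89 − 63 = 26 mg/L.
Mass: 26 mg/L × 439,000 L = 11,410 g cyanuric acid.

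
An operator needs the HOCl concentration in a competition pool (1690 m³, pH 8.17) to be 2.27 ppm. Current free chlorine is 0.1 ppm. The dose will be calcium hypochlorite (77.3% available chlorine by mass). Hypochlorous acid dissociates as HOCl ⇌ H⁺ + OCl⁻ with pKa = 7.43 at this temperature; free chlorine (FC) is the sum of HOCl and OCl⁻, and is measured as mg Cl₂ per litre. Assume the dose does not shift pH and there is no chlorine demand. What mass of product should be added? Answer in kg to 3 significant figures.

Volume: 1690 m³ = 1,690,000 L.
[OCl⁻]/[HOCl] = 10^(pH − pKa) = 10^(8.17 − 7.43) = 5.495; fraction as HOCl = 1/(1 + 5.495) = 0.154.
Free chlorine required for 2.27 ppm HOCl: 2.27 / 0.154 = 14.74 ppm.
FC to add: 14.74 − 0.1 = 14.64 mg/L as Cl₂.
Cl₂ equivalent: 14.64 mg/L × 1,690,000 L = 24,750 g.
Product at 77.3% available Cl: 24,750 / 0.773 = 32,020 g.

32.0 kg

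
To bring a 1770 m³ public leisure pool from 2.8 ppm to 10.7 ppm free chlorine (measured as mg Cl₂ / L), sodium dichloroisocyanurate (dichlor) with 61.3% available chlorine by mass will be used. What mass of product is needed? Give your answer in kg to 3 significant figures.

22.8 kg

Volume: 1770 m³ = 1,770,000 L.
Chlorine deficit: 10.7 − 2.8 = 7.9 ppm = 7.9 mg/L as Cl₂.
Cl₂ equivalent needed: 7.9 mg/L × 1,770,000 L = 13,980,000 mg = 13,980 g.
Product at 61.3% available chlorine: 13,980 / 0.613 = 22,810 g.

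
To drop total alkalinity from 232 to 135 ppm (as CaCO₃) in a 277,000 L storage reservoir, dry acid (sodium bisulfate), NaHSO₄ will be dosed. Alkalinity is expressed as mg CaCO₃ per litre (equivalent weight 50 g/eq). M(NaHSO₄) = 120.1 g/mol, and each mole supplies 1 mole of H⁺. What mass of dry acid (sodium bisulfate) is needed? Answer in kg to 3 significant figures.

64.5 kg

Alkalinity to neutralize: (232 − 135) = 97 mg/L as CaCO₃ × 277,000 L = 26,870 g as CaCO₃.
Equivalents of H⁺ required: 26,870 ÷ 50 g/eq = 537.4 eq = 537.4 mol NaHSO₄.
Mass of NaHSO₄: 537.4 × 120.1 = 64,540 g.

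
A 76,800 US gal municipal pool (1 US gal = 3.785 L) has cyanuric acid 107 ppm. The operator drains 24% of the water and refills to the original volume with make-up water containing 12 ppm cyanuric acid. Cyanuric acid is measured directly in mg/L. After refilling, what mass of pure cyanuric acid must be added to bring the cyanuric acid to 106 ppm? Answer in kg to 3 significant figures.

Volume: 76,800 US gal × 3.785 L/gal = 290,688 L.
After draining 24% and refilling: 107 × 0.76 + 12 × 0.24 = 84.2 ppm.
Deficit to target: 106 − 84.2 = 21.8 mg/L.
Mass: 21.8 mg/L × 290,688 L = 6337 g cyanuric acid.

6.34 kg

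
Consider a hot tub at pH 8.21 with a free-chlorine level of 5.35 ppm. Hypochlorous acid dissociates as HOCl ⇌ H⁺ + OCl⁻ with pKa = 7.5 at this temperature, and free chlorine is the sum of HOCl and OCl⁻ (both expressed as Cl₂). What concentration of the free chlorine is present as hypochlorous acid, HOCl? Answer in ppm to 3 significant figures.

[OCl⁻]/[HOCl] = 10^(pH − pKa) = 10^(8.21 − 7.5) = 10^0.71 = 5.129.
Fraction as HOCl = 1 / (1 + 5.129) = 0.1632.
HOCl = 0.1632 × 5.35 ppm = 0.873 ppm.

0.873 ppm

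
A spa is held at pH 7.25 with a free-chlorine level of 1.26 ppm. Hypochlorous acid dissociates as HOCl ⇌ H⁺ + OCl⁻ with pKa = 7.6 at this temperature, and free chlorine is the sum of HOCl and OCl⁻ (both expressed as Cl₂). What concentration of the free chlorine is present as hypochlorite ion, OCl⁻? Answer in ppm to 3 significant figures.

[OCl⁻]/[HOCl] = 10^(pH − pKa) = 10^(7.25 − 7.6) = 10^-0.35 = 0.4467.
Fraction as HOCl = 1 / (1 + 0.4467) = 0.6912.
OCl⁻ = (1 − 0.6912) × 1.26 ppm = 0.389 ppm.

0.389 ppm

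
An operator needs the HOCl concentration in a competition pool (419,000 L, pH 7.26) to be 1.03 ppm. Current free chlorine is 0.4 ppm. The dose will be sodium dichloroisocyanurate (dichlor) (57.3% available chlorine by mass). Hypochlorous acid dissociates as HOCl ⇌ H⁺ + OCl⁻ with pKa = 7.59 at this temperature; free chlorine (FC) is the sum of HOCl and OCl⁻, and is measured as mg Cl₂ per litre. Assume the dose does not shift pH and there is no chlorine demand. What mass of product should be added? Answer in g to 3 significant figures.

[OCl⁻]/[HOCl] = 10^(pH − pKa) = 10^(7.26 − 7.59) = 0.4677; fraction as HOCl = 1/(1 + 0.4677) = 0.6813.
Free chlorine required for 1.03 ppm HOCl: 1.03 / 0.6813 = 1.512 ppm.
FC to add: 1.512 − 0.4 = 1.112 mg/L as Cl₂.
Cl₂ equivalent: 1.112 mg/L × 419,000 L = 465.8 g.
Product at 57.3% available Cl: 465.8 / 0.573 = 813 g.

813 g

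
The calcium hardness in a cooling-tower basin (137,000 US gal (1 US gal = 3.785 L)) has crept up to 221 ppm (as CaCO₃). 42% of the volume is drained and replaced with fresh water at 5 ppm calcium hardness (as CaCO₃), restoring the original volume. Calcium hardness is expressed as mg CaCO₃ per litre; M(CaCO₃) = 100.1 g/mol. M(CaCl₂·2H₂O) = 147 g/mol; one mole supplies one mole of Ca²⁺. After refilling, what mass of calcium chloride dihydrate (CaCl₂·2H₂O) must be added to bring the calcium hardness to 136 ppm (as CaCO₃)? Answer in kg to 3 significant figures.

Volume: 137,000 US gal × 3.785 L/gal = 518,545 L.
After draining 42% and refilling: 221 × 0.58 + 5 × 0.42 = 130.28 ppm.
Deficit to target: 136 − 130.28 = 5.72 mg/L.
As CaCO₃: 5.72 mg/L × 518,545 L = 2966 g; ÷ 100.1 = 29.63 mol Ca²⁺.
Mass: 29.63 × 147 = 4356 g.

4.36 kg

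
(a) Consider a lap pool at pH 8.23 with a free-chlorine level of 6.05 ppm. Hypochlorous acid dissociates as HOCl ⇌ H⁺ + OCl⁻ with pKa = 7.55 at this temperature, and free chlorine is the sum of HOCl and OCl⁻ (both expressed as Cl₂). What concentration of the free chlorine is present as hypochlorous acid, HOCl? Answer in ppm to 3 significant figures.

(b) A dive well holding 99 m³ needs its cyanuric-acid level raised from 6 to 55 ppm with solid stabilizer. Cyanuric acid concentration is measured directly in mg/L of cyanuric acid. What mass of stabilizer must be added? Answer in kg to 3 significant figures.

(a) 1.05 ppm; (b) 4.85 kg

(a) [OCl⁻]/[HOCl] = 10^(pH − pKa) = 10^(8.23 − 7.55) = 10^0.68 = 4.786.
(a) Fraction as HOCl = 1 / (1 + 4.786) = 0.1728.
(a) HOCl = 0.1728 × 6.05 ppm = 1.046 ppm.

(b) Volume: 99 m³ = 99,000 L.
(b) CYA to add: (55 − 6) = 49 mg/L × 99,000 L = 4851 g cyanuric acid.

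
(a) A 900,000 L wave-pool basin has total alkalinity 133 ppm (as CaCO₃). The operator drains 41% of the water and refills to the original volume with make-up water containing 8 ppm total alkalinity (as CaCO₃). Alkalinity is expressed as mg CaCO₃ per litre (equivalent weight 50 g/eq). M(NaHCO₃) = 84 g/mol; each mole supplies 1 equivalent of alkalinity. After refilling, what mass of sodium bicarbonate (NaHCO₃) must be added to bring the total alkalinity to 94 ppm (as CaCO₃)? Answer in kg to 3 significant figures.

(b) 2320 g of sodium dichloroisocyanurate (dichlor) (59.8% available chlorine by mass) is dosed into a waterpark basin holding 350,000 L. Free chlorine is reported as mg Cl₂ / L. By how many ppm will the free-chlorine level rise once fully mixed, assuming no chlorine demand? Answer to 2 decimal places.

(a) 18.5 kg; (b) 3.96 ppm

(a) After draining 41% and refilling: 133 × 0.59 + 8 × 0.41 = 81.75 ppm.
(a) Deficit to target: 94 − 81.75 = 12.25 mg/L.
(a) As CaCO₃: 12.25 mg/L × 900,000 L = 11,020 g; ÷ 50 g/eq ÷ 1 = 220.5 mol NaHCO₃.
(a) Mass: 220.5 × 84 = 18,520 g.

(b) Available chlorine delivered: 2320 g × 0.598 = 1387 g as Cl₂.
(b) Concentration rise: 1387 g / 350,000 L = 3.964 mg/L = 3.96 ppm.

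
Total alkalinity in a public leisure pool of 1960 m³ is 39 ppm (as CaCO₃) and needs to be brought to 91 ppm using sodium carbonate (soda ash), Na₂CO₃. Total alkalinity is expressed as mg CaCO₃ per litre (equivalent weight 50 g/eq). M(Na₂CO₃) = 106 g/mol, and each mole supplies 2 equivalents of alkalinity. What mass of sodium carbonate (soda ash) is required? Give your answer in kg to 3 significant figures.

Volume: 1960 m³ = 1,960,000 L.
Alkalinity to add: (91 − 39) = 52 mg/L as CaCO₃ × 1,960,000 L = 101,900 g as CaCO₃.
Equivalents: 101,900 g ÷ 50 g/eq = 2038 eq.
Each mole of Na₂CO₃ supplies 2 eq, so 2038 / 2 = 1019 mol.
Mass: 1019 mol × 106 g/mol = 108,000 g.

108 kg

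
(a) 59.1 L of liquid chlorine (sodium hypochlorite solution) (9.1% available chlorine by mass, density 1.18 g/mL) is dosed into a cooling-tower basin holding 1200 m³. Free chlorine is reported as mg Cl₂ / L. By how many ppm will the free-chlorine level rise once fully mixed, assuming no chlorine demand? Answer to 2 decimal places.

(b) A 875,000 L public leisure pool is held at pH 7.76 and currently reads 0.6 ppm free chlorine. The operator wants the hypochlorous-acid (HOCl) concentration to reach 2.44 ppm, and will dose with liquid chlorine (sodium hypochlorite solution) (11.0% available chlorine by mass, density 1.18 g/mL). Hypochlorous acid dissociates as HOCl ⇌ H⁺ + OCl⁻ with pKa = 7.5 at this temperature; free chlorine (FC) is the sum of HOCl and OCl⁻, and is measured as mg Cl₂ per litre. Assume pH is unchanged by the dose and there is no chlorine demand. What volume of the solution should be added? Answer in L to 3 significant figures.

(a) 5.29 ppm; (b) 42.3 L

(a) Volume: 1200 m³ = 1,200,000 L.
(a) Mass of solution: 59.1 L × 1000 mL/L × 1.18 g/mL = 69,740 g.
(a) Available chlorine delivered: 69,740 g × 0.091 = 6346 g as Cl₂.
(a) Concentration rise: 6346 g / 1,200,000 L = 5.288 mg/L = 5.29 ppm.

(b) [OCl⁻]/[HOCl] = 10^(pH − pKa) = 10^(7.76 − 7.5) = 1.82; fraction as HOCl = 1/(1 + 1.82) = 0.3546.
(b) Free chlorine required for 2.44 ppm HOCl: 2.44 / 0.3546 = 6.88 ppm.
(b) FC to add: 6.88 − 0.6 = 6.28 mg/L as Cl₂.
(b) Cl₂ equivalent: 6.28 mg/L × 875,000 L = 5495 g.
(b) Product at 11.0% available Cl: 5495 / 0.11 = 49,960 g.
(b) Volume: 49,960 g ÷ 1.18 g/mL = 42,330 mL.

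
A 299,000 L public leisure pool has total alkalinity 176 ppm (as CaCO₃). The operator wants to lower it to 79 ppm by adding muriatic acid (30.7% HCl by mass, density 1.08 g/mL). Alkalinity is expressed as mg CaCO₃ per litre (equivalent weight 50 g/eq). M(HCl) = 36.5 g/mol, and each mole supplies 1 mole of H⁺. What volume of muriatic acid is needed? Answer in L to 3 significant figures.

63.9 L

Alkalinity to neutralize: (176 − 79) = 97 mg/L as CaCO₃ × 299,000 L = 29,000 g as CaCO₃.
Equivalents of H⁺ required: 29,000 ÷ 50 g/eq = 580.1 eq = 580.1 mol HCl.
Mass of HCl: 580.1 × 36.5 = 21,170 g.
Mass of 30.7% solution: 21,170 / 0.307 = 68,960 g.
Volume: 68,960 g ÷ 1.08 g/mL = 63,860 mL.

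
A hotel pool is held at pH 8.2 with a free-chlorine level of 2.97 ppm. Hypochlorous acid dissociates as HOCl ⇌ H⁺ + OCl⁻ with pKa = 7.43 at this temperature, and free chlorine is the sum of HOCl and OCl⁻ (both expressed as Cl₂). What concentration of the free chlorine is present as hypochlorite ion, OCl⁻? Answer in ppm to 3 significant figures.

2.54 ppm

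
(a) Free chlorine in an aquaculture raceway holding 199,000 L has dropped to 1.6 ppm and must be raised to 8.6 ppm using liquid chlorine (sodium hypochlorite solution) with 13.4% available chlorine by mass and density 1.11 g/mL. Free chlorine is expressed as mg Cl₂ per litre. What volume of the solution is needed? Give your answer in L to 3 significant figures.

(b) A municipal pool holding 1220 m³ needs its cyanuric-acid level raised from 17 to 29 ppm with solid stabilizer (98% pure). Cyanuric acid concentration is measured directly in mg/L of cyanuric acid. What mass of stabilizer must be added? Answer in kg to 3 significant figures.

(a) 9.37 L; (b) 14.9 kg

(a) Chlorine deficit: 8.6 − 1.6 = 7 ppm = 7 mg/L as Cl₂.
(a) Cl₂ equivalent needed: 7 mg/L × 199,000 L = 1,393,000 mg = 1393 g.
(a) Product at 13.4% available chlorine: 1393 / 0.134 = 10,400 g.
(a) Volume at density 1.11 g/mL: 10,400 g ÷ 1.11 g/mL = 9365 mL.

(b) Volume: 1220 m³ = 1,220,000 L.
(b) CYA to add: (29 − 17) = 12 mg/L × 1,220,000 L = 14,640 g cyanuric acid.
(b) At 98% purity: 14,640 / 0.98 = 14,940 g product.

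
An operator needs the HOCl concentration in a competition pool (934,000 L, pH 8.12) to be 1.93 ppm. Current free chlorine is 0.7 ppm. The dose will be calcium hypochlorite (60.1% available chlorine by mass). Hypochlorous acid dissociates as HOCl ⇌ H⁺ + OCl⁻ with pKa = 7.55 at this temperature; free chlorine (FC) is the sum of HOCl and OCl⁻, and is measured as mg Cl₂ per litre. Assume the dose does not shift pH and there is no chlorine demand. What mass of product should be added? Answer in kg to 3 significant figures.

[OCl⁻]/[HOCl] = 10^(pH − pKa) = 10^(8.12 − 7.55) = 3.715; fraction as HOCl = 1/(1 + 3.715) = 0.2121.
Free chlorine required for 1.93 ppm HOCl: 1.93 / 0.2121 = 9.101 ppm.
FC to add: 9.101 − 0.7 = 8.401 mg/L as Cl₂.
Cl₂ equivalent: 8.401 mg/L × 934,000 L = 7846 g.
Product at 60.1% available Cl: 7846 / 0.601 = 13,060 g.

13.1 kg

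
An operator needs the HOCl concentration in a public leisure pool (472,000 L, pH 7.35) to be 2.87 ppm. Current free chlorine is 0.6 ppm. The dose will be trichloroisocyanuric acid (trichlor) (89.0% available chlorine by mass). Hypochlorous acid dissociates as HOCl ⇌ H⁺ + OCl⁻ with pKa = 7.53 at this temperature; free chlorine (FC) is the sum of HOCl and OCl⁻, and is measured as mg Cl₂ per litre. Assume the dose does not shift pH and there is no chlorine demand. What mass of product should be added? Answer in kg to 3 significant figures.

2.21 kg

[OCl⁻]/[HOCl] = 10^(pH − pKa) = 10^(7.35 − 7.53) = 0.6607; fraction as HOCl = 1/(1 + 0.6607) = 0.6022.
Free chlorine required for 2.87 ppm HOCl: 2.87 / 0.6022 = 4.766 ppm.
FC to add: 4.766 − 0.6 = 4.166 mg/L as Cl₂.
Cl₂ equivalent: 4.166 mg/L × 472,000 L = 1966 g.
Product at 89.0% available Cl: 1966 / 0.89 = 2209 g.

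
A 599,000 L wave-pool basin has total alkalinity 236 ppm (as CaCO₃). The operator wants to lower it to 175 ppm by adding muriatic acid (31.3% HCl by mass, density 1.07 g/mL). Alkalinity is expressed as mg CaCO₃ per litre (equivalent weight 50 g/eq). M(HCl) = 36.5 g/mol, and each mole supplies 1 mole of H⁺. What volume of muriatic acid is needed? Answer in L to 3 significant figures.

79.6 L

Alkalinity to neutralize: (236 − 175) = 61 mg/L as CaCO₃ × 599,000 L = 36,540 g as CaCO₃.
Equivalents of H⁺ required: 36,540 ÷ 50 g/eq = 730.8 eq = 730.8 mol HCl.
Mass of HCl: 730.8 × 36.5 = 26,670 g.
Mass of 31.3% solution: 26,670 / 0.313 = 85,220 g.
Volume: 85,220 g ÷ 1.07 g/mL = 79,640 mL.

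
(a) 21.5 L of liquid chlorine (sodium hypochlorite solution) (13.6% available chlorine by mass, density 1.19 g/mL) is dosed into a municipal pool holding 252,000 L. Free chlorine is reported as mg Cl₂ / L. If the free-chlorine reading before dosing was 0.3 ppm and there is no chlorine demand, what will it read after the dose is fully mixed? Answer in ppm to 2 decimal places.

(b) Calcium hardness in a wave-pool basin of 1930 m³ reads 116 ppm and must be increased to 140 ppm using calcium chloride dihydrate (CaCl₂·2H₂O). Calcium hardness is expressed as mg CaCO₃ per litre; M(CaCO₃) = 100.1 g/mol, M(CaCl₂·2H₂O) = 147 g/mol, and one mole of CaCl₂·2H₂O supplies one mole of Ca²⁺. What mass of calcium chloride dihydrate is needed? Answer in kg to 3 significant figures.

(a) 14.11 ppm; (b) 68.0 kg

(a) Mass of solution: 21.5 L × 1000 mL/L × 1.19 g/mL = 25,580 g.
(a) Available chlorine delivered: 25,580 g × 0.136 = 3480 g as Cl₂.
(a) Concentration rise: 3480 g / 252,000 L = 13.81 mg/L = 13.81 ppm.
(a) Final FC: 0.3 + 13.81 = 14.11 ppm.

(b) Volume: 1930 m³ = 1,930,000 L.
(b) Hardness to add: (140 − 116) = 24 mg/L as CaCO₃ × 1,930,000 L = 46,320 g as CaCO₃.
(b) Moles of Ca²⁺ (1 mol Ca²⁺ ≡ 1 mol CaCO₃): 46,320 / 100.1 g/mol = 462.7 mol.
(b) Mass of CaCl₂·2H₂O: 462.7 × 147 = 68,020 g.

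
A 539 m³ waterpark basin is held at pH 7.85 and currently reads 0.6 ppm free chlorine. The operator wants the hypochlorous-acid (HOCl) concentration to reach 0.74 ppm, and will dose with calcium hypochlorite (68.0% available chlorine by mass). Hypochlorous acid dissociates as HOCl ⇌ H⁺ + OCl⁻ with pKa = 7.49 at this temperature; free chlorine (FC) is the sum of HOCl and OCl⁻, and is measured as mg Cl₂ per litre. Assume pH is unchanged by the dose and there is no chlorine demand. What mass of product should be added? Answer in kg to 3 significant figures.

Volume: 539 m³ = 539,000 L.
[OCl⁻]/[HOCl] = 10^(pH − pKa) = 10^(7.85 − 7.49) = 2.291; fraction as HOCl = 1/(1 + 2.291) = 0.3039.
Free chlorine required for 0.74 ppm HOCl: 0.74 / 0.3039 = 2.435 ppm.
FC to add: 2.435 − 0.6 = 1.835 mg/L as Cl₂.
Cl₂ equivalent: 1.835 mg/L × 539,000 L = 989.2 g.
Product at 68.0% available Cl: 989.2 / 0.68 = 1455 g.

1.45 kg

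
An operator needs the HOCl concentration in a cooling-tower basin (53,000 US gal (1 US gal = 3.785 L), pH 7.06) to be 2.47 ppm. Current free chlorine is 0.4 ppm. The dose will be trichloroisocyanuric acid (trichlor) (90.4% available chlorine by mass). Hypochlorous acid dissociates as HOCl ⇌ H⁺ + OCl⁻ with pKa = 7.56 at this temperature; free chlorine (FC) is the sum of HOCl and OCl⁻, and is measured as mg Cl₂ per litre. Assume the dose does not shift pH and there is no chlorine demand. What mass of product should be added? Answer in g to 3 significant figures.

633 g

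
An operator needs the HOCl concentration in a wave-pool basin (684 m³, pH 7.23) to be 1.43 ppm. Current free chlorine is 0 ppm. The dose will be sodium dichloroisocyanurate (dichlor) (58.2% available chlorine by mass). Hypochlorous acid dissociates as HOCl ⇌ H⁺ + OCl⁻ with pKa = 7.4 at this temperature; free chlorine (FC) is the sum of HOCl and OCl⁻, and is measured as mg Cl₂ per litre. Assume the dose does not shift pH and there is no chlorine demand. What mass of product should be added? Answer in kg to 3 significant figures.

2.82 kg

Volume: 684 m³ = 684,000 L.
[OCl⁻]/[HOCl] = 10^(pH − pKa) = 10^(7.23 − 7.4) = 0.6761; fraction as HOCl = 1/(1 + 0.6761) = 0.5966.
Free chlorine required for 1.43 ppm HOCl: 1.43 / 0.5966 = 2.397 ppm.
FC to add: 2.397 − 0 = 2.397 mg/L as Cl₂.
Cl₂ equivalent: 2.397 mg/L × 684,000 L = 1639 g.
Product at 58.2% available Cl: 1639 / 0.582 = 2817 g.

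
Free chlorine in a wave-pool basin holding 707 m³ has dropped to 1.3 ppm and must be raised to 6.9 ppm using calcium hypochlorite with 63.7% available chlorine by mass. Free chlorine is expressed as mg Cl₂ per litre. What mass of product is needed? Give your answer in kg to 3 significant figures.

Volume: 707 m³ = 707,000 L.
Chlorine deficit: 6.9 − 1.3 = 5.6 ppm = 5.6 mg/L as Cl₂.
Cl₂ equivalent needed: 5.6 mg/L × 707,000 L = 3,959,000 mg = 3959 g.
Product at 63.7% available chlorine: 3959 / 0.637 = 6215 g.

6.22 kg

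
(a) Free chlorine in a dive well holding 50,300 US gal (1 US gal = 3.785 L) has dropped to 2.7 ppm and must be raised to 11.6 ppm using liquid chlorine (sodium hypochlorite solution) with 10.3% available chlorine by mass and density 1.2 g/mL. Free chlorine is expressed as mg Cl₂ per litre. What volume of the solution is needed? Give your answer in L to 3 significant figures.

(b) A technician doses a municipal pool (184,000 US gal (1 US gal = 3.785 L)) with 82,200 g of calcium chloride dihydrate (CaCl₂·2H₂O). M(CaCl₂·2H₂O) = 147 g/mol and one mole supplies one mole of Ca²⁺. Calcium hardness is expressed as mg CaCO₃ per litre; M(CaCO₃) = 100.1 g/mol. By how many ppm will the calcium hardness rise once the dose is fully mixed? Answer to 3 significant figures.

(a) Volume: 50,300 US gal × 3.785 L/gal = 190,386 L.
(a) Chlorine deficit: 11.6 − 2.7 = 8.9 ppm = 8.9 mg/L as Cl₂.
(a) Cl₂ equivalent needed: 8.9 mg/L × 190,386 L = 1,694,000 mg = 1694 g.
(a) Product at 10.3% available chlorine: 1694 / 0.103 = 16,450 g.
(a) Volume at density 1.2 g/mL: 16,450 g ÷ 1.2 g/mL = 13,710 mL.

(b) Volume: 184,000 US gal × 3.785 L/gal = 696,440 L.
(b) Moles of Ca²⁺: 82,200 g ÷ 147 g/mol = 559.2 mol.
(b) As CaCO₃: 559.2 mol × 100.1 g/mol = 55,970 g.
(b) Rise: 55,970 g / 696,440 L × 1000 = 80.37 mg/L.

(a) 13.7 L; (b) 80.4 ppm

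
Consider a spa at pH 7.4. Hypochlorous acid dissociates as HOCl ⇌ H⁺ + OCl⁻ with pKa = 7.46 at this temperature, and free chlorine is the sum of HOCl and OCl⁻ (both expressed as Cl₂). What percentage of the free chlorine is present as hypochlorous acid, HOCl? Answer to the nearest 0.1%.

53.4%

[OCl⁻]/[HOCl] = 10^(pH − pKa) = 10^(7.4 − 7.46) = 10^-0.06 = 0.871.
Fraction as HOCl = 1 / (1 + 0.871) = 0.5345.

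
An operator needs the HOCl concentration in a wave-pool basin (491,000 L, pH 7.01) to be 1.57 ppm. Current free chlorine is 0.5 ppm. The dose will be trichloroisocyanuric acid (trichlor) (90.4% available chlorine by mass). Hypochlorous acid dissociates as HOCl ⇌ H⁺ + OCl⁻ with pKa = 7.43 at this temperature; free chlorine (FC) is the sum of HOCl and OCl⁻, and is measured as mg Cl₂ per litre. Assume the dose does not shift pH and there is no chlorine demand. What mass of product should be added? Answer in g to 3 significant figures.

[OCl⁻]/[HOCl] = 10^(pH − pKa) = 10^(7.01 − 7.43) = 0.3802; fraction as HOCl = 1/(1 + 0.3802) = 0.7245.
Free chlorine required for 1.57 ppm HOCl: 1.57 / 0.7245 = 2.167 ppm.
FC to add: 2.167 − 0.5 = 1.667 mg/L as Cl₂.
Cl₂ equivalent: 1.667 mg/L × 491,000 L = 818.4 g.
Product at 90.4% available Cl: 818.4 / 0.904 = 905.4 g.

905 g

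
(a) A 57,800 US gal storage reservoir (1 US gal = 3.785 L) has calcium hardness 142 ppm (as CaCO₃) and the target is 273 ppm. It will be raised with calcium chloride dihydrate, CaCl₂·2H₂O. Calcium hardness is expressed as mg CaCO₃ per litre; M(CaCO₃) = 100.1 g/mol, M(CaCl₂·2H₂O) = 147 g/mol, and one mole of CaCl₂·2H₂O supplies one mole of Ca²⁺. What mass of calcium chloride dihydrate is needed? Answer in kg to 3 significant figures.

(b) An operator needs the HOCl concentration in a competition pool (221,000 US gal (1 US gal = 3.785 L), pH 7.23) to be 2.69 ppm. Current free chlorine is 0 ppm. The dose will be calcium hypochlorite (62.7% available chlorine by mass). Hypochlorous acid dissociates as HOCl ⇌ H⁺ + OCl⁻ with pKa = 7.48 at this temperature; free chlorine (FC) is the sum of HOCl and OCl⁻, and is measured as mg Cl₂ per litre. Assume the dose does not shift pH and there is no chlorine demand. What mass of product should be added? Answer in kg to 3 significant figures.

(a) 42.1 kg; (b) 5.61 kg

(a) Volume: 57,800 US gal × 3.785 L/gal = 218,773 L.
(a) Hardness to add: (273 − 142) = 131 mg/L as CaCO₃ × 218,773 L = 28,660 g as CaCO₃.
(a) Moles of Ca²⁺ (1 mol Ca²⁺ ≡ 1 mol CaCO₃): 28,660 / 100.1 g/mol = 286.3 mol.
(a) Mass of CaCl₂·2H₂O: 286.3 × 147 = 42,090 g.

(b) Volume: 221,000 US gal × 3.785 L/gal = 836,485 L.
(b) [OCl⁻]/[HOCl] = 10^(pH − pKa) = 10^(7.23 − 7.48) = 0.5623; fraction as HOCl = 1/(1 + 0.5623) = 0.6401.
(b) Free chlorine required for 2.69 ppm HOCl: 2.69 / 0.6401 = 4.203 ppm.
(b) FC to add: 4.203 − 0 = 4.203 mg/L as Cl₂.
(b) Cl₂ equivalent: 4.203 mg/L × 836,485 L = 3515 g.
(b) Product at 62.7% available Cl: 3515 / 0.627 = 5607 g.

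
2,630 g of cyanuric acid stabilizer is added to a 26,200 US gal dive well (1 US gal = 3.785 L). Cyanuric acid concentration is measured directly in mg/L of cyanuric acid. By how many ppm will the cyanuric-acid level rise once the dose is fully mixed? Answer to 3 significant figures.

Volume: 26,200 US gal × 3.785 L/gal = 99,167 L.
Rise: 2,630 g / 99,167 L × 1000 = 26.52 mg/L.

26.5 ppm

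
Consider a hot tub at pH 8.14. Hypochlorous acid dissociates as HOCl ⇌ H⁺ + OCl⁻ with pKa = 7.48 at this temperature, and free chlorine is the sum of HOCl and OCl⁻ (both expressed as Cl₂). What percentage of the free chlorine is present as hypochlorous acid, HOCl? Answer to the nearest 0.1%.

[OCl⁻]/[HOCl] = 10^(pH − pKa) = 10^(8.14 − 7.48) = 10^0.66 = 4.571.
Fraction as HOCl = 1 / (1 + 4.571) = 0.1795.

18.0%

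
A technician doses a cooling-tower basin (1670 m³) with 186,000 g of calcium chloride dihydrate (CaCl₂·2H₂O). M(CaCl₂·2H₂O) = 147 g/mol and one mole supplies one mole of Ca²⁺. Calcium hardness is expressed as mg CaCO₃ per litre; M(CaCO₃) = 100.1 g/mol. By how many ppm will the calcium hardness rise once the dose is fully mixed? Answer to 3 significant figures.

Volume: 1670 m³ = 1,670,000 L.
Moles of Ca²⁺: 186,000 g ÷ 147 g/mol = 1265 mol.
As CaCO₃: 1265 mol × 100.1 g/mol = 126,700 g.
Rise: 126,700 g / 1,670,000 L × 1000 = 75.84 mg/L.

75.8 ppm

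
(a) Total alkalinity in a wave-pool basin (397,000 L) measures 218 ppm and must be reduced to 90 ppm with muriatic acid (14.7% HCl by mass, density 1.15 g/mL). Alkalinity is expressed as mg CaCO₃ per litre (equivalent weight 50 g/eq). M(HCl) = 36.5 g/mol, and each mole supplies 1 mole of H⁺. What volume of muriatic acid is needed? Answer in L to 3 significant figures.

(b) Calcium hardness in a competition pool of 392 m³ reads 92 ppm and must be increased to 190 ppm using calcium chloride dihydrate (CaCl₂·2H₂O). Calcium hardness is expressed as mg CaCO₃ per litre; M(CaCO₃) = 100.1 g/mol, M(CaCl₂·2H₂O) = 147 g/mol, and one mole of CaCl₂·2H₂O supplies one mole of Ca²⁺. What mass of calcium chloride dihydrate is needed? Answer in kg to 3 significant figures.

(a) Alkalinity to neutralize: (218 − 90) = 128 mg/L as CaCO₃ × 397,000 L = 50,820 g as CaCO₃.
(a) Equivalents of H⁺ required: 50,820 ÷ 50 g/eq = 1016 eq = 1016 mol HCl.
(a) Mass of HCl: 1016 × 36.5 = 37,100 g.
(a) Mass of 14.7% solution: 37,100 / 0.147 = 252,400 g.
(a) Volume: 252,400 g ÷ 1.15 g/mL = 219,400 mL.

(b) Volume: 392 m³ = 392,000 L.
(b) Hardness to add: (190 − 92) = 98 mg/L as CaCO₃ × 392,000 L = 38,420 g as CaCO₃.
(b) Moles of Ca²⁺ (1 mol Ca²⁺ ≡ 1 mol CaCO₃): 38,420 / 100.1 g/mol = 383.8 mol.
(b) Mass of CaCl₂·2H₂O: 383.8 × 147 = 56,420 g.

(a) 219 L; (b) 56.4 kg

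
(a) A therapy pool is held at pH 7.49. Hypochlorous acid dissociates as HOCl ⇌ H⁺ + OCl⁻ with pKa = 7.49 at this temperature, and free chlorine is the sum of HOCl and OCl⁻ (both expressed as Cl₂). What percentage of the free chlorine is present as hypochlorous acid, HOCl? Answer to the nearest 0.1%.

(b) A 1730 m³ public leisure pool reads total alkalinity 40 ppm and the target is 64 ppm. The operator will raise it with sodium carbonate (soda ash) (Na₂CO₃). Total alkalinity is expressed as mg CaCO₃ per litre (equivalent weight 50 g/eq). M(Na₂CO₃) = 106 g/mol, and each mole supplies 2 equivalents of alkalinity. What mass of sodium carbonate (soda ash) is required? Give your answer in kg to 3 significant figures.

(a) [OCl⁻]/[HOCl] = 10^(pH − pKa) = 10^(7.49 − 7.49) = 10^0.00 = 1.
(a) Fraction as HOCl = 1 / (1 + 1) = 0.5.

(b) Volume: 1730 m³ = 1,730,000 L.
(b) Alkalinity to add: (64 − 40) = 24 mg/L as CaCO₃ × 1,730,000 L = 41,520 g as CaCO₃.
(b) Equivalents: 41,520 g ÷ 50 g/eq = 830.4 eq.
(b) Each mole of Na₂CO₃ supplies 2 eq, so 830.4 / 2 = 415.2 mol.
(b) Mass: 415.2 mol × 106 g/mol = 44,010 g.

(a) 50.0%; (b) 44.0 kg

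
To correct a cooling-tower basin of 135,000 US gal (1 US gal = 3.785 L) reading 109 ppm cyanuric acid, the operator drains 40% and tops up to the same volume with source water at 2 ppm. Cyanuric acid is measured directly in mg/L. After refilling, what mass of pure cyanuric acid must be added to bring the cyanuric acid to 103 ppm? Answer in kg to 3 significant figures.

18.8 kg

Volume: 135,000 US gal × 3.785 L/gal = 510,975 L.
After draining 40% and refilling: 109 × 0.60 + 2 × 0.40 = 66.2 ppm.
Deficit to target: 103 − 66.2 = 36.8 mg/L.
Mass: 36.8 mg/L × 510,975 L = 18,800 g cyanuric acid.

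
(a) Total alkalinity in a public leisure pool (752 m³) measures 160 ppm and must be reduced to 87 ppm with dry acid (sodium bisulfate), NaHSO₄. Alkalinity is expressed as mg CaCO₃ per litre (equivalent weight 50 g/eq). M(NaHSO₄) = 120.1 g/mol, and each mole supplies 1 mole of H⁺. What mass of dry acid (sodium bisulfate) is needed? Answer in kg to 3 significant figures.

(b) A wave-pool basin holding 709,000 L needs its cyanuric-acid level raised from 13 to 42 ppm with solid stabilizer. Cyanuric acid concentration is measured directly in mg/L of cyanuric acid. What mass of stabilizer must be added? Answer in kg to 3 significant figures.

(a) 132 kg; (b) 20.6 kg

(a) Volume: 752 m³ = 752,000 L.
(a) Alkalinity to neutralize: (160 − 87) = 73 mg/L as CaCO₃ × 752,000 L = 54,900 g as CaCO₃.
(a) Equivalents of H⁺ required: 54,900 ÷ 50 g/eq = 1098 eq = 1098 mol NaHSO₄.
(a) Mass of NaHSO₄: 1098 × 120.1 = 131,900 g.

(b) CYA to add: (42 − 13) = 29 mg/L × 709,000 L = 20,560 g cyanuric acid.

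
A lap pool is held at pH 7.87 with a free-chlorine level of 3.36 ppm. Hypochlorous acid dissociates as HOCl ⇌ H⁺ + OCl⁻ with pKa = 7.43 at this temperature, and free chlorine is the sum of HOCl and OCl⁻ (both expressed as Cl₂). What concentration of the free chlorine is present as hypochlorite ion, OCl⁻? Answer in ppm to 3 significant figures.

[OCl⁻]/[HOCl] = 10^(pH − pKa) = 10^(7.87 − 7.43) = 10^0.44 = 2.754.
Fraction as HOCl = 1 / (1 + 2.754) = 0.2664.
OCl⁻ = (1 − 0.2664) × 3.36 ppm = 2.465 ppm.

2.47 ppm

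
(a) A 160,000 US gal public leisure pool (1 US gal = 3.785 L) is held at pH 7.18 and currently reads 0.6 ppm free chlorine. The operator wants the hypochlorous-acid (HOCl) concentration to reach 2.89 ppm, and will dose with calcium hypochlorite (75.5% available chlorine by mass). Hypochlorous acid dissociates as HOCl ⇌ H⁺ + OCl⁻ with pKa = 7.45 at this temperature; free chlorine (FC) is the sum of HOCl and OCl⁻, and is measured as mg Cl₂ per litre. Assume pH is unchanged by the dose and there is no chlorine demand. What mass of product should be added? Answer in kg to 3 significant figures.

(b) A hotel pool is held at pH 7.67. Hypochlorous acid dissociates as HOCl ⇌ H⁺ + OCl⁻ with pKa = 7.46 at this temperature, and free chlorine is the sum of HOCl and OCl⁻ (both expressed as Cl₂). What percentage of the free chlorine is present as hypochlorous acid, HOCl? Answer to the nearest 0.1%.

(a) 3.08 kg; (b) 38.1%

(a) Volume: 160,000 US gal × 3.785 L/gal = 605,600 L.
(a) [OCl⁻]/[HOCl] = 10^(pH − pKa) = 10^(7.18 − 7.45) = 0.537; fraction as HOCl = 1/(1 + 0.537) = 0.6506.
(a) Free chlorine required for 2.89 ppm HOCl: 2.89 / 0.6506 = 4.442 ppm.
(a) FC to add: 4.442 − 0.6 = 3.842 mg/L as Cl₂.
(a) Cl₂ equivalent: 3.842 mg/L × 605,600 L = 2327 g.
(a) Product at 75.5% available Cl: 2327 / 0.755 = 3082 g.

(b) [OCl⁻]/[HOCl] = 10^(pH − pKa) = 10^(7.67 − 7.46) = 10^0.21 = 1.622.
(b) Fraction as HOCl = 1 / (1 + 1.622) = 0.3814.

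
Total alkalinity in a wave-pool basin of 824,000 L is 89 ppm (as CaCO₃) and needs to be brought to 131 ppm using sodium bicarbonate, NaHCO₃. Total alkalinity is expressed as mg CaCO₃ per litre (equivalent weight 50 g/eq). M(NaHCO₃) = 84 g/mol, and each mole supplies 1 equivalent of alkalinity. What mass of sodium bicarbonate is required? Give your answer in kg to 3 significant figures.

58.1 kg

Alkalinity to add: (131 − 89) = 42 mg/L as CaCO₃ × 824,000 L = 34,610 g as CaCO₃.
Equivalents: 34,610 g ÷ 50 g/eq = 692.2 eq.
NaHCO₃ supplies 1 eq per mole → 692.2 mol.
Mass: 692.2 mol × 84 g/mol = 58,140 g.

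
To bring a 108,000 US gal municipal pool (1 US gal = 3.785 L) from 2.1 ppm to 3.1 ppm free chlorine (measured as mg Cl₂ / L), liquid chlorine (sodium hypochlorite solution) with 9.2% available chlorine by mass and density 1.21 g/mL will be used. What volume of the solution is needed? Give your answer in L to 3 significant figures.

Volume: 108,000 US gal × 3.785 L/gal = 408,780 L.
Chlorine deficit: 3.1 − 2.1 = 1 ppm = 1 mg/L as Cl₂.
Cl₂ equivalent needed: 1 mg/L × 408,780 L = 408,800 mg = 408.8 g.
Product at 9.2% available chlorine: 408.8 / 0.092 = 4443 g.
Volume at density 1.21 g/mL: 4443 g ÷ 1.21 g/mL = 3672 mL.

3.67 L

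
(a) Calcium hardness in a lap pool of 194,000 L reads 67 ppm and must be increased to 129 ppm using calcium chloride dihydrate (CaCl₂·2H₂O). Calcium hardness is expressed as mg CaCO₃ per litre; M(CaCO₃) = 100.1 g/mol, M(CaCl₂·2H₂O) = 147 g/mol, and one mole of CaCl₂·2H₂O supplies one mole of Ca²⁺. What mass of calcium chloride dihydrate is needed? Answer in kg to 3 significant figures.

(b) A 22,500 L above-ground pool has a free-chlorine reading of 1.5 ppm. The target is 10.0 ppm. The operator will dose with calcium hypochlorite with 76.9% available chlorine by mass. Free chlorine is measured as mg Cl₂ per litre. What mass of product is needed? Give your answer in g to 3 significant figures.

(a) Hardness to add: (129 − 67) = 62 mg/L as CaCO₃ × 194,000 L = 12,030 g as CaCO₃.
(a) Moles of Ca²⁺ (1 mol Ca²⁺ ≡ 1 mol CaCO₃): 12,030 / 100.1 g/mol = 120.2 mol.
(a) Mass of CaCl₂·2H₂O: 120.2 × 147 = 17,660 g.

(b) Chlorine deficit: 10.0 − 1.5 = 8.5 ppm = 8.5 mg/L as Cl₂.
(b) Cl₂ equivalent needed: 8.5 mg/L × 22,500 L = 191,200 mg = 191.2 g.
(b) Product at 76.9% available chlorine: 191.2 / 0.769 = 248.7 g.

(a) 17.7 kg; (b) 249 g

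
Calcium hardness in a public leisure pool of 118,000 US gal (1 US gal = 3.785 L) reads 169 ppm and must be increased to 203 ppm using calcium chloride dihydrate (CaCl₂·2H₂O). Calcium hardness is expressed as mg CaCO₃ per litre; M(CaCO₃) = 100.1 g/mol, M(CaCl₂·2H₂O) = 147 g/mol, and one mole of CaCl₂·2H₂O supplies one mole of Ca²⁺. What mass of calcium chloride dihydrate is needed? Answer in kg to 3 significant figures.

Volume: 118,000 US gal × 3.785 L/gal = 446,630 L.
Hardness to add: (203 − 169) = 34 mg/L as CaCO₃ × 446,630 L = 15,190 g as CaCO₃.
Moles of Ca²⁺ (1 mol Ca²⁺ ≡ 1 mol CaCO₃): 15,190 / 100.1 g/mol = 151.7 mol.
Mass of CaCl₂·2H₂O: 151.7 × 147 = 22,300 g.

22.3 kg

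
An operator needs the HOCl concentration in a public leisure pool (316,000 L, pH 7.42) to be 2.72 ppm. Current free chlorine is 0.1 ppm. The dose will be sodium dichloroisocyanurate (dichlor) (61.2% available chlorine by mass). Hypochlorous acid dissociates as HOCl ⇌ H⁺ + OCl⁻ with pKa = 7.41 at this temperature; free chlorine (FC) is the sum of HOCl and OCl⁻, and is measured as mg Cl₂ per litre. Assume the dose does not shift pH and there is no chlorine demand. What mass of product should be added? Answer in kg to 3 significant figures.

[OCl⁻]/[HOCl] = 10^(pH − pKa) = 10^(7.42 − 7.41) = 1.023; fraction as HOCl = 1/(1 + 1.023) = 0.4942.
Free chlorine required for 2.72 ppm HOCl: 2.72 / 0.4942 = 5.503 ppm.
FC to add: 5.503 − 0.1 = 5.403 mg/L as Cl₂.
Cl₂ equivalent: 5.403 mg/L × 316,000 L = 1707 g.
Product at 61.2% available Cl: 1707 / 0.612 = 2790 g.

2.79 kg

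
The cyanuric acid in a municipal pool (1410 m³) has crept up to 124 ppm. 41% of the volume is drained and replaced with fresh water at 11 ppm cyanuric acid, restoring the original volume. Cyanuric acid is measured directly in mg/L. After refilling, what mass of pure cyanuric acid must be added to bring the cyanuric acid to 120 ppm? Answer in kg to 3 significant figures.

59.7 kg

Volume: 1410 m³ = 1,410,000 L.
After draining 41% and refilling: 124 × 0.59 + 11 × 0.41 = 77.67 ppm.
Deficit to target: 120 − 77.67 = 42.33 mg/L.
Mass: 42.33 mg/L × 1,410,000 L = 59,690 g cyanuric acid.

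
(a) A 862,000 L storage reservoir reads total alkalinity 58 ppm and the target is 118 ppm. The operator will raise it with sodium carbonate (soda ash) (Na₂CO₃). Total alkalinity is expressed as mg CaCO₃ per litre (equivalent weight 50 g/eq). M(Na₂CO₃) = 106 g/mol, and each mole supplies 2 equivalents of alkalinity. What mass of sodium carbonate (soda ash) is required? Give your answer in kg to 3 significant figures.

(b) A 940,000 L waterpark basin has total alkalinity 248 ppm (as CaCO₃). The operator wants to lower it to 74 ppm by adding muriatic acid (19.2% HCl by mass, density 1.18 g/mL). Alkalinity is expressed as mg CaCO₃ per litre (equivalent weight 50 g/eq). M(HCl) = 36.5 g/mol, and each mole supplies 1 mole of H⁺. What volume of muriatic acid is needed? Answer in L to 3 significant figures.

(a) Alkalinity to add: (118 − 58) = 60 mg/L as CaCO₃ × 862,000 L = 51,720 g as CaCO₃.
(a) Equivalents: 51,720 g ÷ 50 g/eq = 1034 eq.
(a) Each mole of Na₂CO₃ supplies 2 eq, so 1034 / 2 = 517.2 mol.
(a) Mass: 517.2 mol × 106 g/mol = 54,820 g.

(b) Alkalinity to neutralize: (248 − 74) = 174 mg/L as CaCO₃ × 940,000 L = 163,600 g as CaCO₃.
(b) Equivalents of H⁺ required: 163,600 ÷ 50 g/eq = 3271 eq = 3271 mol HCl.
(b) Mass of HCl: 3271 × 36.5 = 119,400 g.
(b) Mass of 19.2% solution: 119,400 / 0.192 = 621,900 g.
(b) Volume: 621,900 g ÷ 1.18 g/mL = 527,000 mL.

(a) 54.8 kg; (b) 527 L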